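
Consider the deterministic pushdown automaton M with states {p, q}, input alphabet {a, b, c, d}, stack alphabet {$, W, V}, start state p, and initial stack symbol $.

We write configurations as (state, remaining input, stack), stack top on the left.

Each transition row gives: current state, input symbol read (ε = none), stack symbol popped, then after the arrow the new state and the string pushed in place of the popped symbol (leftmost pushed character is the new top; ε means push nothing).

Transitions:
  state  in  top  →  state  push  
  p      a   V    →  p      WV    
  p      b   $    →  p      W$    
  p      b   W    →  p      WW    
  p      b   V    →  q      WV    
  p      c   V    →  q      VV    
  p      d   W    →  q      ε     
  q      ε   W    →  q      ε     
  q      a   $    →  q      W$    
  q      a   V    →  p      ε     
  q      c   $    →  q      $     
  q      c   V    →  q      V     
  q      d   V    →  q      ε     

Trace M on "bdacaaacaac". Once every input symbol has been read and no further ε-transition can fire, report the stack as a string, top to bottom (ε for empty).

$

(p, bdacaaacaac, $)
  read b, top $: go to p, push W$ → (p, dacaaacaac, W$)
  read d, top W: go to q, push ε → (q, acaaacaac, $)
  read a, top $: go to q, push W$ → (q, caaacaac, W$)
  ε-move, top W: go to q, push ε → (q, caaacaac, $)
  read c, top $: go to q, push $ → (q, aaacaac, $)
  read a, top $: go to q, push W$ → (q, aacaac, W$)
  ε-move, top W: go to q, push ε → (q, aacaac, $)
  read a, top $: go to q, push W$ → (q, acaac, W$)
  ε-move, top W: go to q, push ε → (q, acaac, $)
  read a, top $: go to q, push W$ → (q, caac, W$)
  ε-move, top W: go to q, push ε → (q, caac, $)
  read c, top $: go to q, push $ → (q, aac, $)
  read a, top $: go to q, push W$ → (q, ac, W$)
  ε-move, top W: go to q, push ε → (q, ac, $)
  read a, top $: go to q, push W$ → (q, c, W$)
  ε-move, top W: go to q, push ε → (q, c, $)
  read c, top $: go to q, push $ → (q, ε, $)
All input consumed in state q with stack $.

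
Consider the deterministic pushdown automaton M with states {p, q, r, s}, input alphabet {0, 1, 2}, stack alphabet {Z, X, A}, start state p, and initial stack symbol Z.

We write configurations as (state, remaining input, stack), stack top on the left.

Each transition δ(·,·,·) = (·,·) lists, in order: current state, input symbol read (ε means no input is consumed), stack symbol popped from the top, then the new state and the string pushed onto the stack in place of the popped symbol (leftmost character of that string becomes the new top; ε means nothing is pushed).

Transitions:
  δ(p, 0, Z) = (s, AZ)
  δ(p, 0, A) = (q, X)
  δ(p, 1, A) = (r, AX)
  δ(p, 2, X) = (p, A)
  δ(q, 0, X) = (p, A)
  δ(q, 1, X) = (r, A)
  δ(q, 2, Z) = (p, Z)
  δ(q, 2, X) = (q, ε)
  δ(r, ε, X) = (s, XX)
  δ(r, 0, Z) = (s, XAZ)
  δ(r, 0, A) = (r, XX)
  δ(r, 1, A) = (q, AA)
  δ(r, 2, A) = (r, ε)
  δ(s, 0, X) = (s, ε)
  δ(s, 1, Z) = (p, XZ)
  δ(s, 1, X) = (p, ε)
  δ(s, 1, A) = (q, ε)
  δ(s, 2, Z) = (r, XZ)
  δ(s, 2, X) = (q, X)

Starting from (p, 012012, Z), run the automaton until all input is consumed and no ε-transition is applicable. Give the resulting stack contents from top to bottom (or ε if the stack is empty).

Z

(p, 012012, Z) ⊢ (s, 12012, AZ) ⊢ (q, 2012, Z) ⊢ (p, 012, Z) ⊢ (s, 12, AZ) ⊢ (q, 2, Z) ⊢ (p, ε, Z)
All input consumed in state p with stack Z.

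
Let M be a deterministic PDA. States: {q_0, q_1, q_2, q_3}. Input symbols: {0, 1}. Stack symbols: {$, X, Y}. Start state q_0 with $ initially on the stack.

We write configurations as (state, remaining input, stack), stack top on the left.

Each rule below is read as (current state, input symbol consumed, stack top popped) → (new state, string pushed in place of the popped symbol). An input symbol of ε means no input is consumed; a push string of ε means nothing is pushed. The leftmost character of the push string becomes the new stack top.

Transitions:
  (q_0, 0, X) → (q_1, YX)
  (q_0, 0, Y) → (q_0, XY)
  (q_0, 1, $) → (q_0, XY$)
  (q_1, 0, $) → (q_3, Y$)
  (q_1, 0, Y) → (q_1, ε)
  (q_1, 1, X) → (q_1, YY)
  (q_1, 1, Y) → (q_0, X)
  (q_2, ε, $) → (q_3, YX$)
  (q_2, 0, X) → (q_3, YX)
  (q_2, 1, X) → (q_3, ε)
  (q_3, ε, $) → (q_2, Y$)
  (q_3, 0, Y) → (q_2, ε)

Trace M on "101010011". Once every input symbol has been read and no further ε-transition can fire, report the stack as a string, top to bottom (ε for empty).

(q_0, 101010011, $) ⊢ (q_0, 01010011, XY$) ⊢ (q_1, 1010011, YXY$) ⊢ (q_0, 010011, XXY$) ⊢ (q_1, 10011, YXXY$) ⊢ (q_0, 0011, XXXY$) ⊢ (q_1, 011, YXXXY$) ⊢ (q_1, 11, XXXY$) ⊢ (q_1, 1, YYXXY$) ⊢ (q_0, ε, XYXXY$)
All input consumed in state q_0 with stack XYXXY$.

XYXXY$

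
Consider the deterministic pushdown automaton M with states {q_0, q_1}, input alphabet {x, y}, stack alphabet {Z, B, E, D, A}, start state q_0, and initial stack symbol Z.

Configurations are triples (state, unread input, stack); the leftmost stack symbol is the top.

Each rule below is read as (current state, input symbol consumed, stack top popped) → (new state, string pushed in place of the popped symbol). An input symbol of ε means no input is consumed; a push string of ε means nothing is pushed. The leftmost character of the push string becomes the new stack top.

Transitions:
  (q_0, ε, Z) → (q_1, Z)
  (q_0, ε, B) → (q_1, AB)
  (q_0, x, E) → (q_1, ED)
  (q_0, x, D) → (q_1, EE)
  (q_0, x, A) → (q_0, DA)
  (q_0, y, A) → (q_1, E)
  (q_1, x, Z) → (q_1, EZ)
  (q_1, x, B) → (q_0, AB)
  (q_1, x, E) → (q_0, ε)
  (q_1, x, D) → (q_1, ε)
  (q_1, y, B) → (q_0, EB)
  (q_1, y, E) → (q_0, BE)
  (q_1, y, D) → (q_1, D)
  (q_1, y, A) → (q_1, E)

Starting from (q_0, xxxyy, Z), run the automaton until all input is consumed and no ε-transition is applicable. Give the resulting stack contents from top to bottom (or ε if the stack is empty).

EBEZ

(q_0, xxxyy, Z)
  ε-move, top Z: go to q_1, push Z → (q_1, xxxyy, Z)
  read x, top Z: go to q_1, push EZ → (q_1, xxyy, EZ)
  read x, top E: go to q_0, push ε → (q_0, xyy, Z)
  ε-move, top Z: go to q_1, push Z → (q_1, xyy, Z)
  read x, top Z: go to q_1, push EZ → (q_1, yy, EZ)
  read y, top E: go to q_0, push BE → (q_0, y, BEZ)
  ε-move, top B: go to q_1, push AB → (q_1, y, ABEZ)
  read y, top A: go to q_1, push E → (q_1, ε, EBEZ)
All input consumed in state q_1 with stack EBEZ.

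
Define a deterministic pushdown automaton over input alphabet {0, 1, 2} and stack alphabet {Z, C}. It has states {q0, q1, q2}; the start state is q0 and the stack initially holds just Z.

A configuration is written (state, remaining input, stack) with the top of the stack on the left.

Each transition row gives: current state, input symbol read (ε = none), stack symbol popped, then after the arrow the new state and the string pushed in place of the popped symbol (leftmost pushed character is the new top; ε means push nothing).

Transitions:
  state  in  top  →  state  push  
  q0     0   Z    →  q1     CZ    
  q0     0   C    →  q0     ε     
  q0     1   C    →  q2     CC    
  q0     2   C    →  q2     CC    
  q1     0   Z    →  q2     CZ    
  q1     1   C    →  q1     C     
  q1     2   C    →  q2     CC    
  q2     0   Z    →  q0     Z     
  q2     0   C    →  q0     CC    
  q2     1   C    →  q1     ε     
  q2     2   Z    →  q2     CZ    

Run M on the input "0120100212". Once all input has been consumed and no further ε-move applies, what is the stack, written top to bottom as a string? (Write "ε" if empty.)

CCCCCZ

(q0, 0120100212, Z)
  read 0, top Z: go to q1, push CZ → (q1, 120100212, CZ)
  read 1, top C: go to q1, push C → (q1, 20100212, CZ)
  read 2, top C: go to q2, push CC → (q2, 0100212, CCZ)
  read 0, top C: go to q0, push CC → (q0, 100212, CCCZ)
  read 1, top C: go to q2, push CC → (q2, 00212, CCCCZ)
  read 0, top C: go to q0, push CC → (q0, 0212, CCCCCZ)
  read 0, top C: go to q0, push ε → (q0, 212, CCCCZ)
  read 2, top C: go to q2, push CC → (q2, 12, CCCCCZ)
  read 1, top C: go to q1, push ε → (q1, 2, CCCCZ)
  read 2, top C: go to q2, push CC → (q2, ε, CCCCCZ)
All input consumed in state q2 with stack CCCCCZ.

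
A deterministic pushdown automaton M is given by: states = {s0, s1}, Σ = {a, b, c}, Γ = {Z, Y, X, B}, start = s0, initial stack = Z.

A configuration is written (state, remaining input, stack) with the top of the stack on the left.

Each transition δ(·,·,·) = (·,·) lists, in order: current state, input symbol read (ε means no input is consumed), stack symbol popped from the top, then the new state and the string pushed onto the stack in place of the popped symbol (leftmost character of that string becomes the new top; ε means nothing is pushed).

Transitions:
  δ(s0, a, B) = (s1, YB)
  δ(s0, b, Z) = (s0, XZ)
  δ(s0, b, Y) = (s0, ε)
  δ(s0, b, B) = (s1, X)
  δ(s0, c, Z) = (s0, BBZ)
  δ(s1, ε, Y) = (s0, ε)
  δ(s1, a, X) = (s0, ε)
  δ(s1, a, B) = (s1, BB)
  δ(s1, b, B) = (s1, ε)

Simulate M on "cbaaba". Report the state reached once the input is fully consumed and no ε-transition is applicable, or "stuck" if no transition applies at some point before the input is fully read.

s0

(s0, cbaaba, Z)
  read c, top Z: go to s0, push BBZ → (s0, baaba, BBZ)
  read b, top B: go to s1, push X → (s1, aaba, XBZ)
  read a, top X: go to s0, push ε → (s0, aba, BZ)
  read a, top B: go to s1, push YB → (s1, ba, YBZ)
  ε-move, top Y: go to s0, push ε → (s0, ba, BZ)
  read b, top B: go to s1, push X → (s1, a, XZ)
  read a, top X: go to s0, push ε → (s0, ε, Z)
All input consumed; M is in state s0.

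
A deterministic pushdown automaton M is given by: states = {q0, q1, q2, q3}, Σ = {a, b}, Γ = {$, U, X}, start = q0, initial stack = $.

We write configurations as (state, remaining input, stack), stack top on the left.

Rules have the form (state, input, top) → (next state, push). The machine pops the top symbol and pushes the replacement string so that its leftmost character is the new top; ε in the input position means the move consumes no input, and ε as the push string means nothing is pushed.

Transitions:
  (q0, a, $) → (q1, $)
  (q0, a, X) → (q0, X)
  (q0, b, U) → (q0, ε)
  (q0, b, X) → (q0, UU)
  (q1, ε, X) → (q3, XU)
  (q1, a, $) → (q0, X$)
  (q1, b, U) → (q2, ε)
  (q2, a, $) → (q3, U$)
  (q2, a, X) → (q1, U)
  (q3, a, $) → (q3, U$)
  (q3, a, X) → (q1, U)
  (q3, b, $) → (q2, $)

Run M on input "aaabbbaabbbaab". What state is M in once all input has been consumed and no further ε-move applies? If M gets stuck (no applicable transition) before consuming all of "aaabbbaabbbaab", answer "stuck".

(q0, aaabbbaabbbaab, $)
  read a, top $: go to q1, push $ → (q1, aabbbaabbbaab, $)
  read a, top $: go to q0, push X$ → (q0, abbbaabbbaab, X$)
  read a, top X: go to q0, push X → (q0, bbbaabbbaab, X$)
  read b, top X: go to q0, push UU → (q0, bbaabbbaab, UU$)
  read b, top U: go to q0, push ε → (q0, baabbbaab, U$)
  read b, top U: go to q0, push ε → (q0, aabbbaab, $)
  read a, top $: go to q1, push $ → (q1, abbbaab, $)
  read a, top $: go to q0, push X$ → (q0, bbbaab, X$)
  read b, top X: go to q0, push UU → (q0, bbaab, UU$)
  read b, top U: go to q0, push ε → (q0, baab, U$)
  read b, top U: go to q0, push ε → (q0, aab, $)
  read a, top $: go to q1, push $ → (q1, ab, $)
  read a, top $: go to q0, push X$ → (q0, b, X$)
  read b, top X: go to q0, push UU → (q0, ε, UU$)
All input consumed; M is in state q0.

q0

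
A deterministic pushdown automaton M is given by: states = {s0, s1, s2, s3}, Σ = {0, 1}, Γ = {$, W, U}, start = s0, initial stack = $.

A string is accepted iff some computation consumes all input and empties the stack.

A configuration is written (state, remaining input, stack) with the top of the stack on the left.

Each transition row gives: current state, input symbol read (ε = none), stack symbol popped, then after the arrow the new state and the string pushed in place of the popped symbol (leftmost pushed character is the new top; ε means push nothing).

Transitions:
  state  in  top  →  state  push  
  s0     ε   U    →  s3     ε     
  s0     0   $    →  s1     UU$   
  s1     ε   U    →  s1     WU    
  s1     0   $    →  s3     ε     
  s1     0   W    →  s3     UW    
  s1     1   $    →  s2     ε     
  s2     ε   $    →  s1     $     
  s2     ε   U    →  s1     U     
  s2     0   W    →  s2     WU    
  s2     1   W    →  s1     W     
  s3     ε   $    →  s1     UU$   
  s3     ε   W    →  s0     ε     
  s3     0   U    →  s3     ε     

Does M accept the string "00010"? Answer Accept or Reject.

(s0, 00010, $) ⊢ (s1, 0010, UU$) ⊢ (s1, 0010, WUU$) ⊢ (s3, 010, UWUU$) ⊢ (s3, 10, WUU$) ⊢ (s0, 10, UU$) ⊢ (s3, 10, U$)
No transition applies at (s3, 10, U$); input not fully consumed.

Reject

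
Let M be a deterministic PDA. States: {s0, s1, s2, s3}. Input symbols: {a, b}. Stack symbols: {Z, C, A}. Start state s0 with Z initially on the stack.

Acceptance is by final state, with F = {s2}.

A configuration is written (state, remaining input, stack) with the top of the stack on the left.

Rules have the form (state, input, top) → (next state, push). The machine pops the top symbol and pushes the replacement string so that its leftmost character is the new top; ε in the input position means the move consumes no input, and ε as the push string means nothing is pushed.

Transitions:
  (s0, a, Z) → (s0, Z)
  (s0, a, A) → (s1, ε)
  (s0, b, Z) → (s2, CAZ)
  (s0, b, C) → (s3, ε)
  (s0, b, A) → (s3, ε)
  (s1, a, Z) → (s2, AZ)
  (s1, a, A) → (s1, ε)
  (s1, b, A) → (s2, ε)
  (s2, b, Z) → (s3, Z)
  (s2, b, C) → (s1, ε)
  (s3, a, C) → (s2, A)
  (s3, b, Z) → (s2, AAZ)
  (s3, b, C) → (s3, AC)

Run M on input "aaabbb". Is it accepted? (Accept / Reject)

Accept

(s0, aaabbb, Z) ⊢ (s0, aabbb, Z) ⊢ (s0, abbb, Z) ⊢ (s0, bbb, Z) ⊢ (s2, bb, CAZ) ⊢ (s1, b, AZ) ⊢ (s2, ε, Z)
All input consumed; state s2 ∈ F.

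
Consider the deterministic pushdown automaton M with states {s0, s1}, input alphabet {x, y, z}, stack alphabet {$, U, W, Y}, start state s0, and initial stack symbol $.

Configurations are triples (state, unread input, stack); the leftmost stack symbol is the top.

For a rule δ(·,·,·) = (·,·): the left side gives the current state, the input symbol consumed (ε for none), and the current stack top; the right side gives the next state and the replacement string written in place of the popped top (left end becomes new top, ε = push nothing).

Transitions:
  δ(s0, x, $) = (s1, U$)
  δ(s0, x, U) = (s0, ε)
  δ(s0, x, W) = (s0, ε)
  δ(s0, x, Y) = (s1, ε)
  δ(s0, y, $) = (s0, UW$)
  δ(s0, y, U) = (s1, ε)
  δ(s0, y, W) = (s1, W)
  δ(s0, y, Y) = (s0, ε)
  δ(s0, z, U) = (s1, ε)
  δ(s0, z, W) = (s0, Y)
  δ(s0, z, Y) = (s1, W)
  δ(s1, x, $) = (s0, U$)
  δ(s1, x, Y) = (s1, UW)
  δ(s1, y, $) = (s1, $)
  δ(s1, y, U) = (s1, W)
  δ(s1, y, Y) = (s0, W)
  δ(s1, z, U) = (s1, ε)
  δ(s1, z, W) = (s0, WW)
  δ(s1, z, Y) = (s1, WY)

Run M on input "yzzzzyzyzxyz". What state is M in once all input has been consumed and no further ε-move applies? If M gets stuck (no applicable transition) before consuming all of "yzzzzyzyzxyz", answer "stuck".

stuck

(s0, yzzzzyzyzxyz, $)
  read y, top $: go to s0, push UW$ → (s0, zzzzyzyzxyz, UW$)
  read z, top U: go to s1, push ε → (s1, zzzyzyzxyz, W$)
  read z, top W: go to s0, push WW → (s0, zzyzyzxyz, WW$)
  read z, top W: go to s0, push Y → (s0, zyzyzxyz, YW$)
  read z, top Y: go to s1, push W → (s1, yzyzxyz, WW$)
No transition for (s1, y, top W); M blocks with input yzyzxyz remaining.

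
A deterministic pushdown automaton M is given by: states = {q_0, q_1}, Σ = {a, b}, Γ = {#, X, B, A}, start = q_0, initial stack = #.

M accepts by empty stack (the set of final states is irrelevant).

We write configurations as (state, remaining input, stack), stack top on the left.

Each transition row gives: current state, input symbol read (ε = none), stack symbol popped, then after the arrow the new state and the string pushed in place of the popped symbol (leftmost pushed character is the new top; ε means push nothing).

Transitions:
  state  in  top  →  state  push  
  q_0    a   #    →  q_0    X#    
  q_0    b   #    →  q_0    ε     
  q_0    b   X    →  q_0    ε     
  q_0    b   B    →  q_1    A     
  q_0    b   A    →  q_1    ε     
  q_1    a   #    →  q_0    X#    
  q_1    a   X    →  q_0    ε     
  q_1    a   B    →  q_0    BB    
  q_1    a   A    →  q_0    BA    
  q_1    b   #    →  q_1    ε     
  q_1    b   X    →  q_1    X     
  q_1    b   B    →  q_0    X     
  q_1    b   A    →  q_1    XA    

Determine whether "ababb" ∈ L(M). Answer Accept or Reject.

Accept

(q_0, ababb, #)
  read a, top #: go to q_0, push X# → (q_0, babb, X#)
  read b, top X: go to q_0, push ε → (q_0, abb, #)
  read a, top #: go to q_0, push X# → (q_0, bb, X#)
  read b, top X: go to q_0, push ε → (q_0, b, #)
  read b, top #: go to q_0, push ε → (q_0, ε, ε)
All input consumed and the stack is empty.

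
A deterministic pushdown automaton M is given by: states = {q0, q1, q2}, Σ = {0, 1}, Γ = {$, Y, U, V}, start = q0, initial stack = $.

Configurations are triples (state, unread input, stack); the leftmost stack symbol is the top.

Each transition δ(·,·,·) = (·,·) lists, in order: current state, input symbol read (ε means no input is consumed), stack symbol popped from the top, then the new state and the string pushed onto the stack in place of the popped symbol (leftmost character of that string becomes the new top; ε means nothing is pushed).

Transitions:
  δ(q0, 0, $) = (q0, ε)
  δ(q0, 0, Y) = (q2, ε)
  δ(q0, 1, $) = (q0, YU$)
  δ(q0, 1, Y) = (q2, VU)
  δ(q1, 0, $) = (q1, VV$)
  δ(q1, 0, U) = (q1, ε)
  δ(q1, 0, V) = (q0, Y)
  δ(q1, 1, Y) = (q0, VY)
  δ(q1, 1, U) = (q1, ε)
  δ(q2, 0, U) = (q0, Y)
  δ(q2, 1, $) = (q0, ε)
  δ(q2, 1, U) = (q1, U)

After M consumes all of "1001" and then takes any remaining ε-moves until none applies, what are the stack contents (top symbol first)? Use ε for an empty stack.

VU$

(q0, 1001, $)
  read 1, top $: go to q0, push YU$ → (q0, 001, YU$)
  read 0, top Y: go to q2, push ε → (q2, 01, U$)
  read 0, top U: go to q0, push Y → (q0, 1, Y$)
  read 1, top Y: go to q2, push VU → (q2, ε, VU$)
All input consumed in state q2 with stack VU$.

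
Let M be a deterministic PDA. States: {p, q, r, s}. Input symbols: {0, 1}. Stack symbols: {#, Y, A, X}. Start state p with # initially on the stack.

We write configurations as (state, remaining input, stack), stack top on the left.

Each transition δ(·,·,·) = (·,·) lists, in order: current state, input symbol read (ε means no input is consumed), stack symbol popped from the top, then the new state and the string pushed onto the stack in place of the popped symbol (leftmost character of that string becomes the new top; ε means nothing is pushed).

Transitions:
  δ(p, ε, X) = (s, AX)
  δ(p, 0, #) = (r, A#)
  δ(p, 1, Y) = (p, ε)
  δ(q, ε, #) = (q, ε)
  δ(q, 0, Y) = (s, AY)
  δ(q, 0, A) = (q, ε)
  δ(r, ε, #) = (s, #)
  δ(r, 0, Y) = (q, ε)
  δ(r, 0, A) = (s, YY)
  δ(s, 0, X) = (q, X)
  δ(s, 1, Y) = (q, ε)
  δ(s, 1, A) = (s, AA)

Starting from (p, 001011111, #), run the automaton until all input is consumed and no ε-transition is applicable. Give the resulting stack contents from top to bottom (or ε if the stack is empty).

AAAAAAY#

(p, 001011111, #) ⊢ (r, 01011111, A#) ⊢ (s, 1011111, YY#) ⊢ (q, 011111, Y#) ⊢ (s, 11111, AY#) ⊢ (s, 1111, AAY#) ⊢ (s, 111, AAAY#) ⊢ (s, 11, AAAAY#) ⊢ (s, 1, AAAAAY#) ⊢ (s, ε, AAAAAAY#)
All input consumed in state s with stack AAAAAAY#.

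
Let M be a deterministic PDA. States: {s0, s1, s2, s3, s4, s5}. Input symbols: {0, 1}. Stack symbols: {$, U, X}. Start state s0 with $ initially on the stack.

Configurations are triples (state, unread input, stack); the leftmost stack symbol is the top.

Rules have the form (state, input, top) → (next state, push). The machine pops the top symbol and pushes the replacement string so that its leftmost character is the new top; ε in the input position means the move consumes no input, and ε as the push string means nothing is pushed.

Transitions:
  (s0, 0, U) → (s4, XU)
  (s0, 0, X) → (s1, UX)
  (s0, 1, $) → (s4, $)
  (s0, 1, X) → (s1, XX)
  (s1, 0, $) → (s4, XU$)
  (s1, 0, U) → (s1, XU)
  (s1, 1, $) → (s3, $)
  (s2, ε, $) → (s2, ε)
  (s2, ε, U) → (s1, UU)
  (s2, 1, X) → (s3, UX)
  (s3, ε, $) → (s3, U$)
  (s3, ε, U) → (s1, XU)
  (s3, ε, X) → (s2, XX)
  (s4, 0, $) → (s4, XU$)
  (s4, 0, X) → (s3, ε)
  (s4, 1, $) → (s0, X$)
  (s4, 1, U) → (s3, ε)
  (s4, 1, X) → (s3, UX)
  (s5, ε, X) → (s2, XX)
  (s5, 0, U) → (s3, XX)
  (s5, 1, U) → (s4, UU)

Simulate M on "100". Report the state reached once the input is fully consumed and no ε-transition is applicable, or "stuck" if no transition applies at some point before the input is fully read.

(s0, 100, $)
  read 1, top $: go to s4, push $ → (s4, 00, $)
  read 0, top $: go to s4, push XU$ → (s4, 0, XU$)
  read 0, top X: go to s3, push ε → (s3, ε, U$)
  ε-move, top U: go to s1, push XU → (s1, ε, XU$)
All input consumed; M is in state s1.

s1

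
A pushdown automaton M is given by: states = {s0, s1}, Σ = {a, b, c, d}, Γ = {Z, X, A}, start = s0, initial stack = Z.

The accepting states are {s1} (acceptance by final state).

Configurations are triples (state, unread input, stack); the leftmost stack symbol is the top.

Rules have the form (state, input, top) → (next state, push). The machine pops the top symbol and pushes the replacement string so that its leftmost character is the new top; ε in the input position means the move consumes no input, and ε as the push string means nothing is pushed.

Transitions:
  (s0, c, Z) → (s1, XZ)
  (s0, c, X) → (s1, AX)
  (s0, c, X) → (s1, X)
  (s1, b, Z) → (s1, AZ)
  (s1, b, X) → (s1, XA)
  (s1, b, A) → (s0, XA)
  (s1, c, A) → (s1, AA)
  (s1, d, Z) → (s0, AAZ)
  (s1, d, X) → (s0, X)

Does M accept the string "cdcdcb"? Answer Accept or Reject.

Accept

One accepting computation: (s0, cdcdcb, Z) ⊢ (s1, dcdcb, XZ) ⊢ (s0, cdcb, XZ) ⊢ (s1, dcb, XZ) ⊢ (s0, cb, XZ) ⊢ (s1, b, XZ) ⊢ (s1, ε, XAZ)
All input consumed and state s1 ∈ F.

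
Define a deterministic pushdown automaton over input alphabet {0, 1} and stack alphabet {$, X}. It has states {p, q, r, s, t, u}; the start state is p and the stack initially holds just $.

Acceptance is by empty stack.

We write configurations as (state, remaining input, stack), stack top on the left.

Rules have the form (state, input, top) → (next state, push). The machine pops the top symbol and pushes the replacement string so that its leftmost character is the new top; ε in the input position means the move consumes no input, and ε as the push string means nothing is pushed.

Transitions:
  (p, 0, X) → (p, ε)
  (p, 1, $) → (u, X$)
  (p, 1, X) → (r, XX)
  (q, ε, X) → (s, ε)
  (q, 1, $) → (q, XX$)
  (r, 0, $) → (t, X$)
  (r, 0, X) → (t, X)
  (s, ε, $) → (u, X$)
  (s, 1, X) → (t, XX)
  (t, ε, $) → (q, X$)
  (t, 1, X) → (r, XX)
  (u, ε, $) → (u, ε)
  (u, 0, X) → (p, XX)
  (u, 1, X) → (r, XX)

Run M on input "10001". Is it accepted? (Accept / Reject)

Reject

(p, 10001, $) ⊢ (u, 0001, X$) ⊢ (p, 001, XX$) ⊢ (p, 01, X$) ⊢ (p, 1, $) ⊢ (u, ε, X$)
All input consumed; stack is X$, not empty, and no further ε-move applies.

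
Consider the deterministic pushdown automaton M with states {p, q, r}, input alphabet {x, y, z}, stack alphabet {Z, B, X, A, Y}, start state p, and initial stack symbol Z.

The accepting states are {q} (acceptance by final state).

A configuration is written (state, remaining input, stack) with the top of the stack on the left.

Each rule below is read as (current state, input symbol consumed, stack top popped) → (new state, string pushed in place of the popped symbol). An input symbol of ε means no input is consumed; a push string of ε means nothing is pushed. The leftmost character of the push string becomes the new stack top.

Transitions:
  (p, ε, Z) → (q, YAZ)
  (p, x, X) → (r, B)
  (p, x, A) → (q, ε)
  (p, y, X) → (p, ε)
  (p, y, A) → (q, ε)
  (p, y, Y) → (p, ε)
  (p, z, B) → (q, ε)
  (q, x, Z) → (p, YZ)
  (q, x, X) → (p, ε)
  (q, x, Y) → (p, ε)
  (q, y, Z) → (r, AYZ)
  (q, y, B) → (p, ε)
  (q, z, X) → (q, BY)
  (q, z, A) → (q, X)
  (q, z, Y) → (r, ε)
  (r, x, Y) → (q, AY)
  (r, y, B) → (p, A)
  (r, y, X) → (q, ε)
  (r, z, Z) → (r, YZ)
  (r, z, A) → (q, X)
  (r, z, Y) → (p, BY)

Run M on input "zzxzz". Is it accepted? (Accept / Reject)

(p, zzxzz, Z)
  ε-move, top Z: go to q, push YAZ → (q, zzxzz, YAZ)
  read z, top Y: go to r, push ε → (r, zxzz, AZ)
  read z, top A: go to q, push X → (q, xzz, XZ)
  read x, top X: go to p, push ε → (p, zz, Z)
  ε-move, top Z: go to q, push YAZ → (q, zz, YAZ)
  read z, top Y: go to r, push ε → (r, z, AZ)
  read z, top A: go to q, push X → (q, ε, XZ)
All input consumed; state q ∈ F.

Accept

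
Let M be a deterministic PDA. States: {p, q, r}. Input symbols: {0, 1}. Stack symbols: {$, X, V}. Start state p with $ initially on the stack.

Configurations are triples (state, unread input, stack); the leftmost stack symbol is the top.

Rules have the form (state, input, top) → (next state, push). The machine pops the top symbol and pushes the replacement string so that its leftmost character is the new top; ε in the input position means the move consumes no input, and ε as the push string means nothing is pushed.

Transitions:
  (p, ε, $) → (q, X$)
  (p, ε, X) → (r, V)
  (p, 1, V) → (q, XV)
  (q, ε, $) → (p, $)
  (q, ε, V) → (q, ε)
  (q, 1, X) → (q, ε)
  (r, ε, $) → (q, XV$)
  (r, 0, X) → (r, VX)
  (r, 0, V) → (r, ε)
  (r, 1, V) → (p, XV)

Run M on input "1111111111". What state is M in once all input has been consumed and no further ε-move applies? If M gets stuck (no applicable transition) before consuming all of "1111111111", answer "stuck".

(p, 1111111111, $) ⊢ (q, 1111111111, X$) ⊢ (q, 111111111, $) ⊢ (p, 111111111, $) ⊢ (q, 111111111, X$) ⊢ (q, 11111111, $) ⊢ (p, 11111111, $) ⊢ (q, 11111111, X$) ⊢ (q, 1111111, $) ⊢ (p, 1111111, $) ⊢ (q, 1111111, X$) ⊢ (q, 111111, $) ⊢ (p, 111111, $) ⊢ (q, 111111, X$) ⊢ (q, 11111, $) ⊢ (p, 11111, $) ⊢ (q, 11111, X$) ⊢ (q, 1111, $) ⊢ (p, 1111, $) ⊢ (q, 1111, X$) ⊢ (q, 111, $) ⊢ (p, 111, $) ⊢ (q, 111, X$) ⊢ (q, 11, $) ⊢ (p, 11, $) ⊢ (q, 11, X$) ⊢ (q, 1, $) ⊢ (p, 1, $) ⊢ (q, 1, X$) ⊢ (q, ε, $) ⊢ (p, ε, $) ⊢ (q, ε, X$)
All input consumed; M is in state q.

q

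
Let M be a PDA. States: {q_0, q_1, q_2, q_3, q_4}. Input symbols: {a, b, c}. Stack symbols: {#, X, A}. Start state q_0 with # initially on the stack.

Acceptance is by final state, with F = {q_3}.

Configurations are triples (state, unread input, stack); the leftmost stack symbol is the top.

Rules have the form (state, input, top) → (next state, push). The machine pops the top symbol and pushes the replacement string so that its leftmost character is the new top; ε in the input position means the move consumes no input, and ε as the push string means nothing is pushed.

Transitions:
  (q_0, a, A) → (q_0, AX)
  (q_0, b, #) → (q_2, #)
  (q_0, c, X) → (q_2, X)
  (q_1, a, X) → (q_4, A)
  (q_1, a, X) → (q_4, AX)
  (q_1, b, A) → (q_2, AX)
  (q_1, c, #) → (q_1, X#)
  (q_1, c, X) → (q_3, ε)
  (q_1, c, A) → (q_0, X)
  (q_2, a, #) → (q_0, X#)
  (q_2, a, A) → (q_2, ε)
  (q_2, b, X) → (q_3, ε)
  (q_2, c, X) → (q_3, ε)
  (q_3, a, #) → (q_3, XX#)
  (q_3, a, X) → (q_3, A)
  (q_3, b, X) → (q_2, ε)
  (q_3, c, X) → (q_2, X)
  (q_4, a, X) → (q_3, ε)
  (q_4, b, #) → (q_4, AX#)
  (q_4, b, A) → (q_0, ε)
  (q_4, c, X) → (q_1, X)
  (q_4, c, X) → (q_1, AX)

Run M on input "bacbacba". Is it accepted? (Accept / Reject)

One accepting computation: (q_0, bacbacba, #) ⊢ (q_2, acbacba, #) ⊢ (q_0, cbacba, X#) ⊢ (q_2, bacba, X#) ⊢ (q_3, acba, #) ⊢ (q_3, cba, XX#) ⊢ (q_2, ba, XX#) ⊢ (q_3, a, X#) ⊢ (q_3, ε, A#)
All input consumed and state q_3 ∈ F.

Accept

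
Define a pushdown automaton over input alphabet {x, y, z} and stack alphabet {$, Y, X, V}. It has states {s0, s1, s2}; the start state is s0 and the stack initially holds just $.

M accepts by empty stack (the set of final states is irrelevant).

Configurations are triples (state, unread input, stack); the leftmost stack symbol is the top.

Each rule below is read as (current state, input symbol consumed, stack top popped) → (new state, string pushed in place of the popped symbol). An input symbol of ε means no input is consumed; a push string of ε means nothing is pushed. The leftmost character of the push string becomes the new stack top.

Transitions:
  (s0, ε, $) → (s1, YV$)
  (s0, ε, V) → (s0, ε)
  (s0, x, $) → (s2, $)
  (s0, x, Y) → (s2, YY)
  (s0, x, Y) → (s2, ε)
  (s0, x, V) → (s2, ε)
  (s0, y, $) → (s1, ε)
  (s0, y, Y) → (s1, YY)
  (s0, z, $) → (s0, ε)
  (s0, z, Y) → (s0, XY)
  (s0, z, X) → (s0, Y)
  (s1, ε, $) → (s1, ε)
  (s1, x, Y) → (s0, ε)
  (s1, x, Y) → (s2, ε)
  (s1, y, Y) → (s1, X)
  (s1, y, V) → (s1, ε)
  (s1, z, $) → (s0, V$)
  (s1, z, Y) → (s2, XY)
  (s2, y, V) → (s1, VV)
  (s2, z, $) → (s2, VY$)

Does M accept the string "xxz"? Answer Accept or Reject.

One accepting computation: (s0, xxz, $) ⊢ (s1, xxz, YV$) ⊢ (s0, xz, V$) ⊢ (s0, xz, $) ⊢ (s1, xz, YV$) ⊢ (s0, z, V$) ⊢ (s0, z, $) ⊢ (s0, ε, ε)
All input consumed and the stack is empty.

Accept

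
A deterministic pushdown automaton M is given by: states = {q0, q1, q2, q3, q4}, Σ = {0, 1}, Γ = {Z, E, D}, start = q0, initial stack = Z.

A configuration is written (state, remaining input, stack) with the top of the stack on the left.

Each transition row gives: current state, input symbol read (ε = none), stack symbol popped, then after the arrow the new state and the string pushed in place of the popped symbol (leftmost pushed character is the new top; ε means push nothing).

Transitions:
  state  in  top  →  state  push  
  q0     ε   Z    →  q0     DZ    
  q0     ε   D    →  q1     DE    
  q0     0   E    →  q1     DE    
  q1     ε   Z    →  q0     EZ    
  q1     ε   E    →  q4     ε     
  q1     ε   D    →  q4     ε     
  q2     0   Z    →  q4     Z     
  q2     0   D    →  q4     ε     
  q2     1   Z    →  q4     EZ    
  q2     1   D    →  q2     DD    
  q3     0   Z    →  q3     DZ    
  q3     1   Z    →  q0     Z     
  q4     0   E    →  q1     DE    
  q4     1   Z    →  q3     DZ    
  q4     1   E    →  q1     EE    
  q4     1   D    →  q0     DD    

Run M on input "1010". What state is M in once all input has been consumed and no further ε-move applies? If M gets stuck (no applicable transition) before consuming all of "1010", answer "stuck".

q4

(q0, 1010, Z) ⊢ (q0, 1010, DZ) ⊢ (q1, 1010, DEZ) ⊢ (q4, 1010, EZ) ⊢ (q1, 010, EEZ) ⊢ (q4, 010, EZ) ⊢ (q1, 10, DEZ) ⊢ (q4, 10, EZ) ⊢ (q1, 0, EEZ) ⊢ (q4, 0, EZ) ⊢ (q1, ε, DEZ) ⊢ (q4, ε, EZ)
All input consumed; M is in state q4.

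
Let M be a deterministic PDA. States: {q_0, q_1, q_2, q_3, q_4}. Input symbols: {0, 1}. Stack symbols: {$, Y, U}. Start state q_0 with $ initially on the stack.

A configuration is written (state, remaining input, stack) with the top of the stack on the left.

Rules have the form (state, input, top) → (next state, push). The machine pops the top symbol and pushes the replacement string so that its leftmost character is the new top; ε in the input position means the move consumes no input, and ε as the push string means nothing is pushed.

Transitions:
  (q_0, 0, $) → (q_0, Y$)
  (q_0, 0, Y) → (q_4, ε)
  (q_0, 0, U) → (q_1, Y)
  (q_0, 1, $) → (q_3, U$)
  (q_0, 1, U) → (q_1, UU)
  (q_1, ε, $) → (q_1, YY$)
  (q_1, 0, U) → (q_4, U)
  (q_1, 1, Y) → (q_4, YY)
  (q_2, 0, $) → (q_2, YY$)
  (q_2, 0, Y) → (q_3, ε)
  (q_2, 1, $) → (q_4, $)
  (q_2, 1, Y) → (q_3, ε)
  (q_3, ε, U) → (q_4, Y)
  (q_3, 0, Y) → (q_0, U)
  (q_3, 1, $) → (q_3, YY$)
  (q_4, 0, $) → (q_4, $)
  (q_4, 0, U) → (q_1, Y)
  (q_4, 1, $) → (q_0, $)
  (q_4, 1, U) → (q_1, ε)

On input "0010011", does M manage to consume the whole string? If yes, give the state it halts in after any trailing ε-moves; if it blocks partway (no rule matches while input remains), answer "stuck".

q_4

(q_0, 0010011, $)
  read 0, top $: go to q_0, push Y$ → (q_0, 010011, Y$)
  read 0, top Y: go to q_4, push ε → (q_4, 10011, $)
  read 1, top $: go to q_0, push $ → (q_0, 0011, $)
  read 0, top $: go to q_0, push Y$ → (q_0, 011, Y$)
  read 0, top Y: go to q_4, push ε → (q_4, 11, $)
  read 1, top $: go to q_0, push $ → (q_0, 1, $)
  read 1, top $: go to q_3, push U$ → (q_3, ε, U$)
  ε-move, top U: go to q_4, push Y → (q_4, ε, Y$)
All input consumed; M is in state q_4.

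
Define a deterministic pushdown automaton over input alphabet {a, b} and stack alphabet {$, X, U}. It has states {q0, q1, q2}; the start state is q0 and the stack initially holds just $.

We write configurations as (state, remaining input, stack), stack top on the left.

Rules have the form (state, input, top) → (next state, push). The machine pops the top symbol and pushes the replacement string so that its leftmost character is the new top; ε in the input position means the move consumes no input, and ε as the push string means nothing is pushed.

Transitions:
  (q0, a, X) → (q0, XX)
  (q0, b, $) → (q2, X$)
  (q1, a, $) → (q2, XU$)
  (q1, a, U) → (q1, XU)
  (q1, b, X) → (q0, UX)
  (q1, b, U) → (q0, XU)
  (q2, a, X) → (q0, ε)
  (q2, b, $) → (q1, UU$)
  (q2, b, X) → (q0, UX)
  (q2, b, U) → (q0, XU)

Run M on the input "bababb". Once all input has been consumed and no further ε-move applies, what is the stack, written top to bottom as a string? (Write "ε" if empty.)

UX$

(q0, bababb, $)
  read b, top $: go to q2, push X$ → (q2, ababb, X$)
  read a, top X: go to q0, push ε → (q0, babb, $)
  read b, top $: go to q2, push X$ → (q2, abb, X$)
  read a, top X: go to q0, push ε → (q0, bb, $)
  read b, top $: go to q2, push X$ → (q2, b, X$)
  read b, top X: go to q0, push UX → (q0, ε, UX$)
All input consumed in state q0 with stack UX$.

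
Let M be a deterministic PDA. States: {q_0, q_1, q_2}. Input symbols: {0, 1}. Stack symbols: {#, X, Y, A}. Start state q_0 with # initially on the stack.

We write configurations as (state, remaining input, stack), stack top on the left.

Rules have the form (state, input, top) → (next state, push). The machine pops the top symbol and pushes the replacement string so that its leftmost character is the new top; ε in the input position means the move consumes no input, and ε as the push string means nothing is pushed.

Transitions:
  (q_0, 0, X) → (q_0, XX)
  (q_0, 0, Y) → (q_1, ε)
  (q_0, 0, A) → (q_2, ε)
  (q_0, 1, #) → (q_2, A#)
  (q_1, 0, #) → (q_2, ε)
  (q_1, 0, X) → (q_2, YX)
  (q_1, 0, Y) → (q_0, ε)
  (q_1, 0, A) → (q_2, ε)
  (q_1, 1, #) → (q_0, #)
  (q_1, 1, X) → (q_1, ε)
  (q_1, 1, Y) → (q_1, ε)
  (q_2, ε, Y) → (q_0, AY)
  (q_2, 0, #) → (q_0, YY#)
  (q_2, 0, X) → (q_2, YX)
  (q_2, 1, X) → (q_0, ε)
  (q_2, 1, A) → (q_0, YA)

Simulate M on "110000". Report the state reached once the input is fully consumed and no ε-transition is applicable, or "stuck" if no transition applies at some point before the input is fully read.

(q_0, 110000, #)
  read 1, top #: go to q_2, push A# → (q_2, 10000, A#)
  read 1, top A: go to q_0, push YA → (q_0, 0000, YA#)
  read 0, top Y: go to q_1, push ε → (q_1, 000, A#)
  read 0, top A: go to q_2, push ε → (q_2, 00, #)
  read 0, top #: go to q_0, push YY# → (q_0, 0, YY#)
  read 0, top Y: go to q_1, push ε → (q_1, ε, Y#)
All input consumed; M is in state q_1.

q_1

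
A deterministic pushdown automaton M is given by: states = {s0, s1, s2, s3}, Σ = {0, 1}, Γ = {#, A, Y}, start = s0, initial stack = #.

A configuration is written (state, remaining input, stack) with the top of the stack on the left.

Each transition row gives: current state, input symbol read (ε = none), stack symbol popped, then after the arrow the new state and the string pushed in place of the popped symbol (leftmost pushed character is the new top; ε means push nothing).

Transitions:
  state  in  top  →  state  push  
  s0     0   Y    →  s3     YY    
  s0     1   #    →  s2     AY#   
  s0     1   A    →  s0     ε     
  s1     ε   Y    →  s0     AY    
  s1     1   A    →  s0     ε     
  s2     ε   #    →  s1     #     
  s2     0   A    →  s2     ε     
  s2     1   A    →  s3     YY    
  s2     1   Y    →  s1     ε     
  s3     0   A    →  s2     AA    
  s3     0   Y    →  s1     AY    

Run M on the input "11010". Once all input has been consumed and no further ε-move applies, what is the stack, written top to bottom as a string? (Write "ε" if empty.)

(s0, 11010, #) ⊢ (s2, 1010, AY#) ⊢ (s3, 010, YYY#) ⊢ (s1, 10, AYYY#) ⊢ (s0, 0, YYY#) ⊢ (s3, ε, YYYY#)
All input consumed in state s3 with stack YYYY#.

YYYY#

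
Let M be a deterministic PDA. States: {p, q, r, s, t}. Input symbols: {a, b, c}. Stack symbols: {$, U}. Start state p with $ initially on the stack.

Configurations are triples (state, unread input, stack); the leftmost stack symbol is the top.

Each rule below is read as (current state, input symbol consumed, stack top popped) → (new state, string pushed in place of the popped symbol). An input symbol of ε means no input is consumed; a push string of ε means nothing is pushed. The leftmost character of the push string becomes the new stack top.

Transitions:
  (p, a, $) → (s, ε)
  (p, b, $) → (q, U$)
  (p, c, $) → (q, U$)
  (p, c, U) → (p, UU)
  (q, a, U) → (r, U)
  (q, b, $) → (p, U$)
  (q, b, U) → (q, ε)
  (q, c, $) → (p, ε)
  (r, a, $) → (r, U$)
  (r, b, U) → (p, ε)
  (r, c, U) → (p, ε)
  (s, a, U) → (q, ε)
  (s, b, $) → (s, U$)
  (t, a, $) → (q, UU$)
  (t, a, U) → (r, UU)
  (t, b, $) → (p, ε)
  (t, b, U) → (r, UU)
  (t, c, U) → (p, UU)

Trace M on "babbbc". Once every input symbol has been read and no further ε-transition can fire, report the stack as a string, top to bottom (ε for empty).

(p, babbbc, $) ⊢ (q, abbbc, U$) ⊢ (r, bbbc, U$) ⊢ (p, bbc, $) ⊢ (q, bc, U$) ⊢ (q, c, $) ⊢ (p, ε, ε)
All input consumed in state p with stack ε.

ε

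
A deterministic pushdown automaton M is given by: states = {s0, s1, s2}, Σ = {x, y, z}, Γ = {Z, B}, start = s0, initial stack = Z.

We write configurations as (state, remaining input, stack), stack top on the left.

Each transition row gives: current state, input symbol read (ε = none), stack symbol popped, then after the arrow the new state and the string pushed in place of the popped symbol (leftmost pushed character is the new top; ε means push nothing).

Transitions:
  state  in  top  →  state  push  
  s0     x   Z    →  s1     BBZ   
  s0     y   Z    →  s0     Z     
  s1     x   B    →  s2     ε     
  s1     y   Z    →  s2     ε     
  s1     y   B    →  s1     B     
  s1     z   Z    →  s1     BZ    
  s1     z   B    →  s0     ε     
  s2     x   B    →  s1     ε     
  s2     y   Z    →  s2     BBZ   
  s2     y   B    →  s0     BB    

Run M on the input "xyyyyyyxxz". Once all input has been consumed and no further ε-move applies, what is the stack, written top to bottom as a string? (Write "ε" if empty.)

(s0, xyyyyyyxxz, Z) ⊢ (s1, yyyyyyxxz, BBZ) ⊢ (s1, yyyyyxxz, BBZ) ⊢ (s1, yyyyxxz, BBZ) ⊢ (s1, yyyxxz, BBZ) ⊢ (s1, yyxxz, BBZ) ⊢ (s1, yxxz, BBZ) ⊢ (s1, xxz, BBZ) ⊢ (s2, xz, BZ) ⊢ (s1, z, Z) ⊢ (s1, ε, BZ)
All input consumed in state s1 with stack BZ.

BZ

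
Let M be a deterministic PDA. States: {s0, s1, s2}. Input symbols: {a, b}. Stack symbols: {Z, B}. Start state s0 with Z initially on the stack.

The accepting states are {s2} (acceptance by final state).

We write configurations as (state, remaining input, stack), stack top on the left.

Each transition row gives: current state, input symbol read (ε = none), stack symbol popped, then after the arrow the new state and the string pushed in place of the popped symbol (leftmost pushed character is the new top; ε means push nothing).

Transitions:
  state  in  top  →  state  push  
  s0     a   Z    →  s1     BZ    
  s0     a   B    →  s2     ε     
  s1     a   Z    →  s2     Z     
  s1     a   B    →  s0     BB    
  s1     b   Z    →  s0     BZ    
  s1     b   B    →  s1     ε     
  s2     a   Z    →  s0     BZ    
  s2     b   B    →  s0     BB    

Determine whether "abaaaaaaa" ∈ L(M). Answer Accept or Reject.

(s0, abaaaaaaa, Z) ⊢ (s1, baaaaaaa, BZ) ⊢ (s1, aaaaaaa, Z) ⊢ (s2, aaaaaa, Z) ⊢ (s0, aaaaa, BZ) ⊢ (s2, aaaa, Z) ⊢ (s0, aaa, BZ) ⊢ (s2, aa, Z) ⊢ (s0, a, BZ) ⊢ (s2, ε, Z)
All input consumed; state s2 ∈ F.

Accept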